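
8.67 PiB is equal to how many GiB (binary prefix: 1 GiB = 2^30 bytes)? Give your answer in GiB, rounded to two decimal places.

9,091,153.92 GiB

8.67 PiB = 8.67 × 2^50 bytes = 9,761,552,192,325,550.08 bytes
1 GiB = 2^30 bytes = 1,073,741,824 bytes
9,761,552,192,325,550.08 / 1,073,741,824 = 9,091,153.92 GiB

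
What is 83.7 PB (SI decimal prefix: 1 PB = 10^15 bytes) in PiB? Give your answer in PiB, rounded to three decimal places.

83.7 PB = 83.7 × 10^15 bytes = 83,700,000,000,000,000 bytes
1 PiB = 1,125,899,906,842,624 bytes
83,700,000,000,000,000 / 1,125,899,906,842,624 = 74.341 PiB

74.341 PiB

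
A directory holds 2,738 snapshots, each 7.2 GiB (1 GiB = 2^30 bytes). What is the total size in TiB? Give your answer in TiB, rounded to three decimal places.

Total = 2,738 × 7.2 GiB = 19713.6 GiB
= 19713.6 × 1,073,741,824 bytes = 21,167,316,821,606.4 bytes
1 TiB = 1,099,511,627,776 bytes
21,167,316,821,606.4 / 1,099,511,627,776 = 19.252 TiB

19.252 TiB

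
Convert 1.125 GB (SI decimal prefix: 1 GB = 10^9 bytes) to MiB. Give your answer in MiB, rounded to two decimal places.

1,072.88 MiB

1.125 GB × 1,000,000,000 bytes/GB = 1,125,000,000 bytes
1 MiB = 1,048,576 bytes
1,125,000,000 / 1,048,576 = 1,072.88 MiB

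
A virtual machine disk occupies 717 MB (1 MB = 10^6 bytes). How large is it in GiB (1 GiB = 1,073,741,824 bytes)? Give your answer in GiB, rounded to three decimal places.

0.668 GiB

717 MB × 1,000,000 bytes/MB = 717,000,000 bytes
1 GiB = 2^30 bytes = 1,073,741,824 bytes
717,000,000 / 1,073,741,824 = 0.668 GiB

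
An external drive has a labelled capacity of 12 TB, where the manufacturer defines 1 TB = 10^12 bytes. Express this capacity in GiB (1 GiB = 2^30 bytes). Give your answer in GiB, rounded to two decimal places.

11,175.87 GiB

12 TB × 1,000,000,000,000 bytes/TB = 12,000,000,000,000 bytes
1 GiB = 1,073,741,824 bytes
12,000,000,000,000 / 1,073,741,824 = 11,175.87 GiB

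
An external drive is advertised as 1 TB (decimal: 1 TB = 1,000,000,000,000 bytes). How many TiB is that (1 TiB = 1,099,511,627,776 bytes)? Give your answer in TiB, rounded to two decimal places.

0.91 TiB

1 TB × 1,000,000,000,000 bytes/TB = 1,000,000,000,000 bytes
1 TiB = 1,099,511,627,776 bytes
1,000,000,000,000 / 1,099,511,627,776 = 0.91 TiB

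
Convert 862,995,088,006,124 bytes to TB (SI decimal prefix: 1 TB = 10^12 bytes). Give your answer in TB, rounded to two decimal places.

863.00 TB

862,995,088,006,124 bytes given.
1 TB = 10^12 bytes = 1,000,000,000,000 bytes
862,995,088,006,124 / 1,000,000,000,000 = 863.00 TB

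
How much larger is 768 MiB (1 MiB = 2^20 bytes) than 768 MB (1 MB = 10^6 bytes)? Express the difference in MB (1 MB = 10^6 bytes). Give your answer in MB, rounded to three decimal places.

37.306 MB

768 MiB = 768 × 1,048,576 = 805,306,368 bytes
768 MB = 768 × 1,000,000 = 768,000,000 bytes
difference = 37,306,368 bytes
37,306,368 / 1,000,000 = 37.306 MB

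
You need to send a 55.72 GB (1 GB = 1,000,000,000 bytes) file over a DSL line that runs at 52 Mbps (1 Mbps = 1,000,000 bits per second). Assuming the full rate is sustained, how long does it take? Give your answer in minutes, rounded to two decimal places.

142.87 minutes

55.72 GB = 55,720,000,000 bytes = 445,760,000,000 bits
52 Mbps = 52,000,000 bits/s
time = 445,760,000,000 / 52,000,000 = 8,572.308 s
8,572.308 s / 60 = 142.87 minutes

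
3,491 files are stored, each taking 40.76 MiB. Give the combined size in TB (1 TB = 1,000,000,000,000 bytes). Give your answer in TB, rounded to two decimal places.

Total = 3,491 × 40.76 MiB = 142293.16 MiB
= 142293.16 × 1,048,576 bytes = 149,205,192,540.16 bytes
1 TB = 1,000,000,000,000 bytes
149,205,192,540.16 / 1,000,000,000,000 = 0.15 TB

0.15 TB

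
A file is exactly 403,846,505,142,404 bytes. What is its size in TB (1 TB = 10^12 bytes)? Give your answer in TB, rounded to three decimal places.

403,846,505,142,404 bytes given.
1 TB = 1,000,000,000,000 bytes
403,846,505,142,404 / 1,000,000,000,000 = 403.847 TB

403.847 TB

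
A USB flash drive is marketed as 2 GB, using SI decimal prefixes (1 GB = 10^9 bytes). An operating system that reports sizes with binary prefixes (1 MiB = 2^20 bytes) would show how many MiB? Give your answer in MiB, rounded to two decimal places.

1,907.35 MiB

2 GB = 2 × 10^9 bytes = 2,000,000,000 bytes
1 MiB = 1,048,576 bytes
2,000,000,000 / 1,048,576 = 1,907.35 MiB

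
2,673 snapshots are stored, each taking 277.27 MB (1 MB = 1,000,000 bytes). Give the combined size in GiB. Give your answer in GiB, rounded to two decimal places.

Total = 2,673 × 277.27 MB = 741142.71 MB
= 741142.71 × 1,000,000 bytes = 741,142,710,000 bytes
1 GiB = 1,073,741,824 bytes
741,142,710,000 / 1,073,741,824 = 690.24 GiB

690.24 GiB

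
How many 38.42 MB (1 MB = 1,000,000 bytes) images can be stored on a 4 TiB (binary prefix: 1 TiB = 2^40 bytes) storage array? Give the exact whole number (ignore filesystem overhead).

Capacity: 4 TiB = 4,398,046,511,104 bytes
Per item: 38.42 MB = 38,420,000 bytes
⌊4,398,046,511,104 / 38,420,000⌋ = 114,472

114,472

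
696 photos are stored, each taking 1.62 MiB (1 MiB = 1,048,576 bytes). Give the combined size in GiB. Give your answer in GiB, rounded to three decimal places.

Total = 696 × 1.62 MiB = 1127.52 MiB
= 1127.52 × 1,048,576 bytes = 1,182,290,411.52 bytes
1 GiB = 1,073,741,824 bytes
1,182,290,411.52 / 1,073,741,824 = 1.101 GiB

1.101 GiB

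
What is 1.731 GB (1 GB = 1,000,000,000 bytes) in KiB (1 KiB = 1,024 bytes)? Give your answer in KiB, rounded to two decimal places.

1,690,429.69 KiB

1.731 GB = 1.731 × 10^9 bytes = 1,731,000,000 bytes
1 KiB = 1,024 bytes
1,731,000,000 / 1,024 = 1,690,429.69 KiB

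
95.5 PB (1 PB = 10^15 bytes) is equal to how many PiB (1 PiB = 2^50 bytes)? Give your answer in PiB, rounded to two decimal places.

95.5 PB = 95.5 × 10^15 bytes = 95,500,000,000,000,000 bytes
1 PiB = 2^50 bytes = 1,125,899,906,842,624 bytes
95,500,000,000,000,000 / 1,125,899,906,842,624 = 84.82 PiB

84.82 PiB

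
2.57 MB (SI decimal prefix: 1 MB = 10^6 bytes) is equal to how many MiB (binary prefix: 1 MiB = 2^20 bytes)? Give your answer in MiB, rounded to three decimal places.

2.57 MB × 1,000,000 bytes/MB = 2,570,000 bytes
1 MiB = 2^20 bytes = 1,048,576 bytes
2,570,000 / 1,048,576 = 2.451 MiB

2.451 MiB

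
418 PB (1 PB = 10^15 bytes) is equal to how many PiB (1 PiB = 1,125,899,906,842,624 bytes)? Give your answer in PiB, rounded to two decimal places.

418 PB × 1,000,000,000,000,000 bytes/PB = 418,000,000,000,000,000 bytes
1 PiB = 1,125,899,906,842,624 bytes
418,000,000,000,000,000 / 1,125,899,906,842,624 = 371.26 PiB

371.26 PiB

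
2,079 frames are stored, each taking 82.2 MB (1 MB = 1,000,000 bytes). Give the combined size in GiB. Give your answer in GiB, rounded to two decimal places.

159.16 GiB

Total = 2,079 × 82.2 MB = 170893.8 MB
= 170893.8 × 1,000,000 bytes = 170,893,800,000 bytes
1 GiB = 1,073,741,824 bytes
170,893,800,000 / 1,073,741,824 = 159.16 GiB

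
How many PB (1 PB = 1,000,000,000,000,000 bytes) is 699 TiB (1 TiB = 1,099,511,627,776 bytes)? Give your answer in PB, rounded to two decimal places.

0.77 PB

699 TiB × 1,099,511,627,776 bytes/TiB = 768,558,627,815,424 bytes
1 PB = 1,000,000,000,000,000 bytes
768,558,627,815,424 / 1,000,000,000,000,000 = 0.77 PB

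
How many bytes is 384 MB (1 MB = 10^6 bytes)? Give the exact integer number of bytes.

384 × 1,000,000 = 384,000,000 bytes

384,000,000 bytes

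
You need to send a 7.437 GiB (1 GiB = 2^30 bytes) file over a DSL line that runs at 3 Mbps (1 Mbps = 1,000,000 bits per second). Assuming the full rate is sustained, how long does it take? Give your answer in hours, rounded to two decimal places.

7.437 GiB = 7,985,417,945.088 bytes = 63,883,343,560.704 bits
3 Mbps = 3,000,000 bits/s
time = 63,883,343,560.704 / 3,000,000 = 21,294.4479 s
21,294.4479 s / 3600 = 5.92 hours

5.92 hours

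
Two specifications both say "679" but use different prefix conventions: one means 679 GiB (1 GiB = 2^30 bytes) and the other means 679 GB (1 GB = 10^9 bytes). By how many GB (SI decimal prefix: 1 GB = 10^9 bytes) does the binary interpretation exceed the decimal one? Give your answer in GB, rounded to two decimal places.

679 GiB = 679 × 1,073,741,824 = 729,070,698,496 bytes
679 GB = 679 × 1,000,000,000 = 679,000,000,000 bytes
difference = 50,070,698,496 bytes
50,070,698,496 / 1,000,000,000 = 50.07 GB

50.07 GB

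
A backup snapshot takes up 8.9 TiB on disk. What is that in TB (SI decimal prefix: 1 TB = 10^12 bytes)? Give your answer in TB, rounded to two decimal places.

8.9 TiB × 1,099,511,627,776 bytes/TiB = 9,785,653,487,206.4 bytes
1 TB = 10^12 bytes = 1,000,000,000,000 bytes
9,785,653,487,206.4 / 1,000,000,000,000 = 9.79 TB

9.79 TB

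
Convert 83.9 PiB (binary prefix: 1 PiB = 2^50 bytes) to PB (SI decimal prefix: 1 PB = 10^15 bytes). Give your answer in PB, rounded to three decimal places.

94.463 PB

83.9 PiB = 83.9 × 2^50 bytes = 94,463,002,184,096,153.6 bytes
1 PB = 1,000,000,000,000,000 bytes
94,463,002,184,096,153.6 / 1,000,000,000,000,000 = 94.463 PB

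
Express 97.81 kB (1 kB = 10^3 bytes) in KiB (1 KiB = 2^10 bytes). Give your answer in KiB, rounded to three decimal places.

97.81 kB = 97.81 × 10^3 bytes = 97,810 bytes
1 KiB = 2^10 bytes = 1,024 bytes
97,810 / 1,024 = 95.518 KiB

95.518 KiB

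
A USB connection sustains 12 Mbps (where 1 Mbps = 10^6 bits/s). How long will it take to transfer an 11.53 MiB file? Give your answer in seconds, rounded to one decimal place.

11.53 MiB = 12,090,081.28 bytes = 96,720,650.24 bits
12 Mbps = 12,000,000 bits/s
time = 96,720,650.24 / 12,000,000 = 8.1 s

8.1 seconds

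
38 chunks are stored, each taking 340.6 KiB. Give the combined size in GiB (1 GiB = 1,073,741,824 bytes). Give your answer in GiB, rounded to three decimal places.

0.012 GiB

Total = 38 × 340.6 KiB = 12942.8 KiB
= 12942.8 × 1,024 bytes = 13,253,427.2 bytes
1 GiB = 1,073,741,824 bytes
13,253,427.2 / 1,073,741,824 = 0.012 GiB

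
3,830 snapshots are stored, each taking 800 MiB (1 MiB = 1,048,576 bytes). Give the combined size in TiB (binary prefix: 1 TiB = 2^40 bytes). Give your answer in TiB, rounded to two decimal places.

Total = 3,830 × 800 MiB = 3,064,000 MiB
= 3,064,000 × 1,048,576 bytes = 3,212,836,864,000 bytes
1 TiB = 1,099,511,627,776 bytes
3,212,836,864,000 / 1,099,511,627,776 = 2.92 TiB

2.92 TiB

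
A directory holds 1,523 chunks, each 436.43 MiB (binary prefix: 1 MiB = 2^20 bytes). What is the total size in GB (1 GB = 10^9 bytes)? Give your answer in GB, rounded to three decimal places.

Total = 1,523 × 436.43 MiB = 664682.89 MiB
= 664682.89 × 1,048,576 bytes = 696,970,526,064.64 bytes
1 GB = 1,000,000,000 bytes
696,970,526,064.64 / 1,000,000,000 = 696.971 GB

696.971 GB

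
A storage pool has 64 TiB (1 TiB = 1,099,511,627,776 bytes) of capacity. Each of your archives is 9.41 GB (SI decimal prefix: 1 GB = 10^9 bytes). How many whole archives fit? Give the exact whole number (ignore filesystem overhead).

Capacity: 64 TiB = 70,368,744,177,664 bytes
Per item: 9.41 GB = 9,410,000,000 bytes
⌊70,368,744,177,664 / 9,410,000,000⌋ = 7,478

7,478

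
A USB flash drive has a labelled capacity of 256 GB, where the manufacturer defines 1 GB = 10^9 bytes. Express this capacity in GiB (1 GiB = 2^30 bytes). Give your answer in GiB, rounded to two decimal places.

256 GB × 1,000,000,000 bytes/GB = 256,000,000,000 bytes
1 GiB = 2^30 bytes = 1,073,741,824 bytes
256,000,000,000 / 1,073,741,824 = 238.42 GiB

238.42 GiB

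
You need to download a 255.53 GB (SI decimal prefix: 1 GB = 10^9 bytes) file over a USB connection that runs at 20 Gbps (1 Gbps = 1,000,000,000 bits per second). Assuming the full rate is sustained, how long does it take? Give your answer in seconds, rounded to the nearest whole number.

102 seconds

255.53 GB = 255,530,000,000 bytes = 2,044,240,000,000 bits
20 Gbps = 20,000,000,000 bits/s
time = 2,044,240,000,000 / 20,000,000,000 = 102 s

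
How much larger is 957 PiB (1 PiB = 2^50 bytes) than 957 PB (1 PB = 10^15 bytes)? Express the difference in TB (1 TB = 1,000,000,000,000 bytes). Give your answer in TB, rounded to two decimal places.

120,486.21 TB

957 PiB = 957 × 1,125,899,906,842,624 = 1,077,486,210,848,391,168 bytes
957 PB = 957 × 1,000,000,000,000,000 = 957,000,000,000,000,000 bytes
difference = 120,486,210,848,391,168 bytes
120,486,210,848,391,168 / 1,000,000,000,000 = 120,486.21 TB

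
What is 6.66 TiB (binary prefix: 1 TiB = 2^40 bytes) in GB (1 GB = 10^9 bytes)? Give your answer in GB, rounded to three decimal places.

7,322.747 GB

6.66 TiB × 1,099,511,627,776 bytes/TiB = 7,322,747,440,988.16 bytes
1 GB = 1,000,000,000 bytes
7,322,747,440,988.16 / 1,000,000,000 = 7,322.747 GB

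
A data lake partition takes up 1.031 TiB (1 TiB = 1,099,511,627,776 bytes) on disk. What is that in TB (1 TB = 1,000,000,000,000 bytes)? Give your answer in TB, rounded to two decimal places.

1.031 TiB = 1.031 × 2^40 bytes = 1,133,596,488,237.056 bytes
1 TB = 1,000,000,000,000 bytes
1,133,596,488,237.056 / 1,000,000,000,000 = 1.13 TB

1.13 TB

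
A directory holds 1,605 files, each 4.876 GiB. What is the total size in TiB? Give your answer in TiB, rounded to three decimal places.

Total = 1,605 × 4.876 GiB = 7825.98 GiB
= 7825.98 × 1,073,741,824 bytes = 8,403,082,039,787.52 bytes
1 TiB = 1,099,511,627,776 bytes
8,403,082,039,787.52 / 1,099,511,627,776 = 7.643 TiB

7.643 TiB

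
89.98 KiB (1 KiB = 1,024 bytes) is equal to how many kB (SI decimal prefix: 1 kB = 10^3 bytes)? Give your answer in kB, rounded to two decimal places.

89.98 KiB × 1,024 bytes/KiB = 92,139.52 bytes
1 kB = 10^3 bytes = 1,000 bytes
92,139.52 / 1,000 = 92.14 kB

92.14 kB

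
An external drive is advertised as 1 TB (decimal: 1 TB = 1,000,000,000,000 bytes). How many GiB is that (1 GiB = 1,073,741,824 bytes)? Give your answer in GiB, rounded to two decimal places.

931.32 GiB

1 TB = 1 × 10^12 bytes = 1,000,000,000,000 bytes
1 GiB = 1,073,741,824 bytes
1,000,000,000,000 / 1,073,741,824 = 931.32 GiB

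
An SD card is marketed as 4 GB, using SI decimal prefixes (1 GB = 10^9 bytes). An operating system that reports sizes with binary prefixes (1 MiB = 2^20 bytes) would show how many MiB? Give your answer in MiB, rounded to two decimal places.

3,814.70 MiB

4 GB = 4 × 10^9 bytes = 4,000,000,000 bytes
1 MiB = 1,048,576 bytes
4,000,000,000 / 1,048,576 = 3,814.70 MiB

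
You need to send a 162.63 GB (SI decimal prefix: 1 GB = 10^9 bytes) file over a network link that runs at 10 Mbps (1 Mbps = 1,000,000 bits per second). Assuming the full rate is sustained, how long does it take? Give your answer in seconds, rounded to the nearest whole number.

162.63 GB = 162,630,000,000 bytes = 1,301,040,000,000 bits
10 Mbps = 10,000,000 bits/s
time = 1,301,040,000,000 / 10,000,000 = 130,104 s

130,104 seconds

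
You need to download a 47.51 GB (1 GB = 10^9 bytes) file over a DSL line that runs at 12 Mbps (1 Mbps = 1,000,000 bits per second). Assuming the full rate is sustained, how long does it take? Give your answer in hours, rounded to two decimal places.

8.80 hours

47.51 GB = 47,510,000,000 bytes = 380,080,000,000 bits
12 Mbps = 12,000,000 bits/s
time = 380,080,000,000 / 12,000,000 = 31,673.3333 s
31,673.3333 s / 3600 = 8.80 hours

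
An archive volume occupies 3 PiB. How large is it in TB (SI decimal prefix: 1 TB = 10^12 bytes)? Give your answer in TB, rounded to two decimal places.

3,377.70 TB

3 PiB = 3 × 2^50 bytes = 3,377,699,720,527,872 bytes
1 TB = 10^12 bytes = 1,000,000,000,000 bytes
3,377,699,720,527,872 / 1,000,000,000,000 = 3,377.70 TB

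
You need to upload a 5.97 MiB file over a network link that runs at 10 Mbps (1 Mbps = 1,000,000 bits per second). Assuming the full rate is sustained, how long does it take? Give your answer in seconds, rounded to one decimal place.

5.97 MiB = 6,259,998.72 bytes = 50,079,989.76 bits
10 Mbps = 10,000,000 bits/s
time = 50,079,989.76 / 10,000,000 = 5.0 s

5.0 seconds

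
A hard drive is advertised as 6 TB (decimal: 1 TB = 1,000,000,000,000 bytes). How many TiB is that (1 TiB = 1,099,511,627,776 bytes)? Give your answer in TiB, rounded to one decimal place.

5.5 TiB

6 TB = 6 × 10^12 bytes = 6,000,000,000,000 bytes
1 TiB = 2^40 bytes = 1,099,511,627,776 bytes
6,000,000,000,000 / 1,099,511,627,776 = 5.5 TiB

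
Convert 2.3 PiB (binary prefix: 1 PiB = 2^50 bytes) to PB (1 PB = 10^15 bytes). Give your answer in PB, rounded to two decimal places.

2.3 PiB = 2.3 × 2^50 bytes = 2,589,569,785,738,035.2 bytes
1 PB = 10^15 bytes = 1,000,000,000,000,000 bytes
2,589,569,785,738,035.2 / 1,000,000,000,000,000 = 2.59 PB

2.59 PB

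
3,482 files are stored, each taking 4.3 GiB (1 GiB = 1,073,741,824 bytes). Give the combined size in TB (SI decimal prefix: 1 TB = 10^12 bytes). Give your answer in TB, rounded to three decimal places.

16.077 TB

Total = 3,482 × 4.3 GiB = 14972.6 GiB
= 14972.6 × 1,073,741,824 bytes = 16,076,706,834,022.4 bytes
1 TB = 1,000,000,000,000 bytes
16,076,706,834,022.4 / 1,000,000,000,000 = 16.077 TB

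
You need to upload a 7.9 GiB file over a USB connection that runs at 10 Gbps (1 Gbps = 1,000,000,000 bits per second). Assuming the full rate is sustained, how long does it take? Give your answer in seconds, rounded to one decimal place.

7.9 GiB = 8,482,560,409.6 bytes = 67,860,483,276.8 bits
10 Gbps = 10,000,000,000 bits/s
time = 67,860,483,276.8 / 10,000,000,000 = 6.8 s

6.8 seconds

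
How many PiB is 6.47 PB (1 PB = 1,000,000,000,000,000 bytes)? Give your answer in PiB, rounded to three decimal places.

6.47 PB = 6.47 × 10^15 bytes = 6,470,000,000,000,000 bytes
1 PiB = 2^50 bytes = 1,125,899,906,842,624 bytes
6,470,000,000,000,000 / 1,125,899,906,842,624 = 5.747 PiB

5.747 PiB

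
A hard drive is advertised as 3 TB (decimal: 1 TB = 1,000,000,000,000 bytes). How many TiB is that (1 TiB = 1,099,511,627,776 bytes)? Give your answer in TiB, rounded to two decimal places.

2.73 TiB

3 TB × 1,000,000,000,000 bytes/TB = 3,000,000,000,000 bytes
1 TiB = 1,099,511,627,776 bytes
3,000,000,000,000 / 1,099,511,627,776 = 2.73 TiB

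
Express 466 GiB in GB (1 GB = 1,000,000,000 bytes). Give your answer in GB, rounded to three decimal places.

466 GiB = 466 × 2^30 bytes = 500,363,689,984 bytes
1 GB = 1,000,000,000 bytes
500,363,689,984 / 1,000,000,000 = 500.364 GB

500.364 GB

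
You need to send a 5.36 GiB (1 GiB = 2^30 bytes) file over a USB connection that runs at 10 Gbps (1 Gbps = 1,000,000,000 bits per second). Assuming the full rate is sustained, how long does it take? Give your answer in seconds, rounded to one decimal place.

4.6 seconds

5.36 GiB = 5,755,256,176.64 bytes = 46,042,049,413.12 bits
10 Gbps = 10,000,000,000 bits/s
time = 46,042,049,413.12 / 10,000,000,000 = 4.6 s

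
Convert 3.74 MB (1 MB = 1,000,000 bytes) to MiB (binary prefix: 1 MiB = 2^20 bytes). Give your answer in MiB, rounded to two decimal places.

3.57 MiB

3.74 MB × 1,000,000 bytes/MB = 3,740,000 bytes
1 MiB = 1,048,576 bytes
3,740,000 / 1,048,576 = 3.57 MiB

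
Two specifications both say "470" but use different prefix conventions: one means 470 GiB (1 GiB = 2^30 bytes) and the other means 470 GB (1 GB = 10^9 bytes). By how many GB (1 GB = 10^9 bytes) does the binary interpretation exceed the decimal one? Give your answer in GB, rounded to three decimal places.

34.659 GB

470 GiB = 470 × 1,073,741,824 = 504,658,657,280 bytes
470 GB = 470 × 1,000,000,000 = 470,000,000,000 bytes
difference = 34,658,657,280 bytes
34,658,657,280 / 1,000,000,000 = 34.659 GB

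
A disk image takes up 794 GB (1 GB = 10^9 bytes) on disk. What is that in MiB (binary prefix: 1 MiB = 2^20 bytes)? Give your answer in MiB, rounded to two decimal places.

794 GB × 1,000,000,000 bytes/GB = 794,000,000,000 bytes
1 MiB = 2^20 bytes = 1,048,576 bytes
794,000,000,000 / 1,048,576 = 757,217.41 MiB

757,217.41 MiB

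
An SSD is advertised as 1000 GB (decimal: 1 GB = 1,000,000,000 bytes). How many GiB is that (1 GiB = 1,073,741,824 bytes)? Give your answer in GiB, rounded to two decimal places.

1000 GB = 1000 × 10^9 bytes = 1,000,000,000,000 bytes
1 GiB = 1,073,741,824 bytes
1,000,000,000,000 / 1,073,741,824 = 931.32 GiB

931.32 GiB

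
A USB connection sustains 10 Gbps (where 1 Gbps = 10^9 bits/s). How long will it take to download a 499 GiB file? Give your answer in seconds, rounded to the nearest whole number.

429 seconds

499 GiB = 535,797,170,176 bytes = 4,286,377,361,408 bits
10 Gbps = 10,000,000,000 bits/s
time = 4,286,377,361,408 / 10,000,000,000 = 429 s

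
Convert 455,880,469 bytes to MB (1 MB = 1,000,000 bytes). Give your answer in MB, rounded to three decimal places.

455,880,469 bytes given.
1 MB = 1,000,000 bytes
455,880,469 / 1,000,000 = 455.880 MB

455.880 MB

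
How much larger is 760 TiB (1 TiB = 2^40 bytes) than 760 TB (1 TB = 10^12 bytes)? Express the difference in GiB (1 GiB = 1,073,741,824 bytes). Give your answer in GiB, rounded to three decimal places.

760 TiB = 760 × 1,099,511,627,776 = 835,628,837,109,760 bytes
760 TB = 760 × 1,000,000,000,000 = 760,000,000,000,000 bytes
difference = 75,628,837,109,760 bytes
75,628,837,109,760 / 1,073,741,824 = 70,434.843 GiB

70,434.843 GiB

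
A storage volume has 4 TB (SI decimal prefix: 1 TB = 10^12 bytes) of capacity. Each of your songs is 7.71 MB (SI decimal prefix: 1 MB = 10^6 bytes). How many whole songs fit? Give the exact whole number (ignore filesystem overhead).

518,806

Capacity: 4 TB = 4,000,000,000,000 bytes
Per item: 7.71 MB = 7,710,000 bytes
⌊4,000,000,000,000 / 7,710,000⌋ = 518,806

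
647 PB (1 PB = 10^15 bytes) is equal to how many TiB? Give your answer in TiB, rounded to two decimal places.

647 PB = 647 × 10^15 bytes = 647,000,000,000,000,000 bytes
1 TiB = 1,099,511,627,776 bytes
647,000,000,000,000,000 / 1,099,511,627,776 = 588,443.07 TiB

588,443.07 TiB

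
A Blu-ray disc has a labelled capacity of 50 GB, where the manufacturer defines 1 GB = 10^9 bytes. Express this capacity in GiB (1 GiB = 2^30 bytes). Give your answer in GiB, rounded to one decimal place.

50 GB = 50 × 10^9 bytes = 50,000,000,000 bytes
1 GiB = 2^30 bytes = 1,073,741,824 bytes
50,000,000,000 / 1,073,741,824 = 46.6 GiB

46.6 GiB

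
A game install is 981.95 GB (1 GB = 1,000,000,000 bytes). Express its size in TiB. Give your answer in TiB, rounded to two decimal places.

981.95 GB = 981.95 × 10^9 bytes = 981,950,000,000 bytes
1 TiB = 2^40 bytes = 1,099,511,627,776 bytes
981,950,000,000 / 1,099,511,627,776 = 0.89 TiB

0.89 TiB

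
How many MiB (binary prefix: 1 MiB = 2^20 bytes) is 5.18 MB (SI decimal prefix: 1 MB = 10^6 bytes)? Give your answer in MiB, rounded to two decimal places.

4.94 MiB

5.18 MB × 1,000,000 bytes/MB = 5,180,000 bytes
1 MiB = 1,048,576 bytes
5,180,000 / 1,048,576 = 4.94 MiB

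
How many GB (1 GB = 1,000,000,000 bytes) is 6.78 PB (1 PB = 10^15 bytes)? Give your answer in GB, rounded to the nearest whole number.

6,780,000 GB

6.78 PB × 1,000,000,000,000,000 bytes/PB = 6,780,000,000,000,000 bytes
1 GB = 1,000,000,000 bytes
6,780,000,000,000,000 / 1,000,000,000 = 6,780,000 GB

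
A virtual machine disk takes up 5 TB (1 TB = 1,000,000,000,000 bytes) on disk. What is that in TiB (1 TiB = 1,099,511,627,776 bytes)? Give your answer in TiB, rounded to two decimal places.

4.55 TiB

5 TB × 1,000,000,000,000 bytes/TB = 5,000,000,000,000 bytes
1 TiB = 1,099,511,627,776 bytes
5,000,000,000,000 / 1,099,511,627,776 = 4.55 TiB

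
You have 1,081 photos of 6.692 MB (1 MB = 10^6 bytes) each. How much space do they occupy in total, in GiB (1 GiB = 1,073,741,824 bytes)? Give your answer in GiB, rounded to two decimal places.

Total = 1,081 × 6.692 MB = 7234.052 MB
= 7234.052 × 1,000,000 bytes = 7,234,052,000 bytes
1 GiB = 1,073,741,824 bytes
7,234,052,000 / 1,073,741,824 = 6.74 GiB

6.74 GiB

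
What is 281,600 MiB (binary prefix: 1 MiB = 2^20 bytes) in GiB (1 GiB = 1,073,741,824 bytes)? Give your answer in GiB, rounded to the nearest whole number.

275 GiB

281,600 MiB × 1,048,576 bytes/MiB = 295,279,001,600 bytes
1 GiB = 2^30 bytes = 1,073,741,824 bytes
295,279,001,600 / 1,073,741,824 = 275 GiB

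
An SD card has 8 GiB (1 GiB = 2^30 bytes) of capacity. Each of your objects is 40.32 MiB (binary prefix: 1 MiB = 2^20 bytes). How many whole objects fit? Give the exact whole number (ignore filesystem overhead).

203

Capacity: 8 GiB = 8,589,934,592 bytes
Per item: 40.32 MiB = 42,278,584.32 bytes
⌊8,589,934,592 / 42,278,584.32⌋ = 203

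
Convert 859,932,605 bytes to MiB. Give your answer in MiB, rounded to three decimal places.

820.096 MiB

859,932,605 bytes given.
1 MiB = 1,048,576 bytes
859,932,605 / 1,048,576 = 820.096 MiB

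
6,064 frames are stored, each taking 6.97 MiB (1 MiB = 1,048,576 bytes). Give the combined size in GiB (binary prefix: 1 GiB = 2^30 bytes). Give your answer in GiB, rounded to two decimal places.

Total = 6,064 × 6.97 MiB = 42266.08 MiB
= 42266.08 × 1,048,576 bytes = 44,319,197,102.08 bytes
1 GiB = 1,073,741,824 bytes
44,319,197,102.08 / 1,073,741,824 = 41.28 GiB

41.28 GiB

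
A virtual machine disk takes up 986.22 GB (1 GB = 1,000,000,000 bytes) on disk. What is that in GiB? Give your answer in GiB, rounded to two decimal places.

918.49 GiB

986.22 GB = 986.22 × 10^9 bytes = 986,220,000,000 bytes
1 GiB = 1,073,741,824 bytes
986,220,000,000 / 1,073,741,824 = 918.49 GiB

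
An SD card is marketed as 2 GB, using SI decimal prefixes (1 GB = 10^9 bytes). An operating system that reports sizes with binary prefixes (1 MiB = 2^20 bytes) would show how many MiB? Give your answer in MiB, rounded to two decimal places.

1,907.35 MiB

2 GB × 1,000,000,000 bytes/GB = 2,000,000,000 bytes
1 MiB = 1,048,576 bytes
2,000,000,000 / 1,048,576 = 1,907.35 MiB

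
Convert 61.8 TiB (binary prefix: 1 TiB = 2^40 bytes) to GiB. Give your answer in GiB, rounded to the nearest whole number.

63,283 GiB

61.8 TiB × 1,099,511,627,776 bytes/TiB = 67,949,818,596,556.8 bytes
1 GiB = 1,073,741,824 bytes
67,949,818,596,556.8 / 1,073,741,824 = 63,283 GiB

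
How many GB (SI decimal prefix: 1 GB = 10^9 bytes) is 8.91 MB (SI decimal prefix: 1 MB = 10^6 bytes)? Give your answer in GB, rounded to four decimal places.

8.91 MB = 8.91 × 10^6 bytes = 8,910,000 bytes
1 GB = 10^9 bytes = 1,000,000,000 bytes
8,910,000 / 1,000,000,000 = 0.0089 GB

0.0089 GB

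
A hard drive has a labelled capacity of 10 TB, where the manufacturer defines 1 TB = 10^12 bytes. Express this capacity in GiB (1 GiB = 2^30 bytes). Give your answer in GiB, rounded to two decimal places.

9,313.23 GiB

10 TB × 1,000,000,000,000 bytes/TB = 10,000,000,000,000 bytes
1 GiB = 2^30 bytes = 1,073,741,824 bytes
10,000,000,000,000 / 1,073,741,824 = 9,313.23 GiB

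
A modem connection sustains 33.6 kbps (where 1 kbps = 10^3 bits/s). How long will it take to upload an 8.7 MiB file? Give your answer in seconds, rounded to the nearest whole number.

2,172 seconds

8.7 MiB = 9,122,611.2 bytes = 72,980,889.6 bits
33.6 kbps = 33,600 bits/s
time = 72,980,889.6 / 33,600 = 2,172 s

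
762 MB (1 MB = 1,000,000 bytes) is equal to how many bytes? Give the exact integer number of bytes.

762 × 1,000,000 = 762,000,000 bytes

762,000,000 bytes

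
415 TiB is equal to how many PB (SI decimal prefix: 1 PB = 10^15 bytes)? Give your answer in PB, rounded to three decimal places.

0.456 PB

415 TiB × 1,099,511,627,776 bytes/TiB = 456,297,325,527,040 bytes
1 PB = 10^15 bytes = 1,000,000,000,000,000 bytes
456,297,325,527,040 / 1,000,000,000,000,000 = 0.456 PB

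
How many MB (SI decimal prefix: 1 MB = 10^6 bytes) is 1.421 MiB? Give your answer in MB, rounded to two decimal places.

1.49 MB

1.421 MiB = 1.421 × 2^20 bytes = 1,490,026.496 bytes
1 MB = 10^6 bytes = 1,000,000 bytes
1,490,026.496 / 1,000,000 = 1.49 MB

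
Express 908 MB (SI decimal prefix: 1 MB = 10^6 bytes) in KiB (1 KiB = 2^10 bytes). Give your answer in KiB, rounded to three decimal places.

886,718.750 KiB

908 MB × 1,000,000 bytes/MB = 908,000,000 bytes
1 KiB = 2^10 bytes = 1,024 bytes
908,000,000 / 1,024 = 886,718.750 KiB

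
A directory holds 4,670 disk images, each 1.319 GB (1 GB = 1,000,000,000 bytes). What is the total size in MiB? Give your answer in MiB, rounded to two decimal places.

Total = 4,670 × 1.319 GB = 6159.73 GB
= 6159.73 × 1,000,000,000 bytes = 6,159,730,000,000 bytes
1 MiB = 1,048,576 bytes
6,159,730,000,000 / 1,048,576 = 5,874,376.30 MiB

5,874,376.30 MiB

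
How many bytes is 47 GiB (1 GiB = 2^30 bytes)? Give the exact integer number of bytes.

50,465,865,728 bytes

47 × 1,073,741,824 = 50,465,865,728 bytes  (1 GiB = 2^30 bytes)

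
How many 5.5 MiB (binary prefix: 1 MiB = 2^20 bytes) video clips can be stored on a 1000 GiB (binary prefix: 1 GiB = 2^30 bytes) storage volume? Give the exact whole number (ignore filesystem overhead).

Capacity: 1000 GiB = 1,073,741,824,000 bytes
Per item: 5.5 MiB = 5,767,168 bytes
⌊1,073,741,824,000 / 5,767,168⌋ = 186,181

186,181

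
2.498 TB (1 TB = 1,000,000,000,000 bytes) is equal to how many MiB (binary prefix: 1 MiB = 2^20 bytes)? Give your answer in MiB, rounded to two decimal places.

2,382,278.44 MiB

2.498 TB = 2.498 × 10^12 bytes = 2,498,000,000,000 bytes
1 MiB = 1,048,576 bytes
2,498,000,000,000 / 1,048,576 = 2,382,278.44 MiB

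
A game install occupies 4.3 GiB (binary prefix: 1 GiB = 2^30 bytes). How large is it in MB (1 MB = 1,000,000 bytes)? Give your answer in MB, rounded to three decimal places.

4.3 GiB = 4.3 × 2^30 bytes = 4,617,089,843.2 bytes
1 MB = 10^6 bytes = 1,000,000 bytes
4,617,089,843.2 / 1,000,000 = 4,617.090 MB

4,617.090 MB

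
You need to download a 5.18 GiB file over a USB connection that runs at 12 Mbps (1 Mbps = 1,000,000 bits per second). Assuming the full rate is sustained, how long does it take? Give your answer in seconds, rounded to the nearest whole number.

3,708 seconds

5.18 GiB = 5,561,982,648.32 bytes = 44,495,861,186.56 bits
12 Mbps = 12,000,000 bits/s
time = 44,495,861,186.56 / 12,000,000 = 3,708 s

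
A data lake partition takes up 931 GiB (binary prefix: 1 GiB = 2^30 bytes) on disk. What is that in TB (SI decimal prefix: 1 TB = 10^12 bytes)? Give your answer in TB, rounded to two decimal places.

931 GiB = 931 × 2^30 bytes = 999,653,638,144 bytes
1 TB = 1,000,000,000,000 bytes
999,653,638,144 / 1,000,000,000,000 = 1.00 TB

1.00 TB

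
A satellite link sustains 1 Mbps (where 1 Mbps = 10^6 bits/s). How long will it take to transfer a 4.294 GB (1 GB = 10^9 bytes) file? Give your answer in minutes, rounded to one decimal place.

572.5 minutes

4.294 GB = 4,294,000,000 bytes = 34,352,000,000 bits
1 Mbps = 1,000,000 bits/s
time = 34,352,000,000 / 1,000,000 = 34,352.00 s
34,352.00 s / 60 = 572.5 minutes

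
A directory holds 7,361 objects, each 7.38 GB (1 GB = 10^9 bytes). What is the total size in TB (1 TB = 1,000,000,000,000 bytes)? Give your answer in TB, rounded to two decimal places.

54.32 TB

Total = 7,361 × 7.38 GB = 54324.18 GB
= 54324.18 × 1,000,000,000 bytes = 54,324,180,000,000 bytes
1 TB = 1,000,000,000,000 bytes
54,324,180,000,000 / 1,000,000,000,000 = 54.32 TB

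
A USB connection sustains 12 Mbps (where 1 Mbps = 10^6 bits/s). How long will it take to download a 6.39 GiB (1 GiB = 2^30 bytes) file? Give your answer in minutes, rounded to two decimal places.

6.39 GiB = 6,861,210,255.36 bytes = 54,889,682,042.88 bits
12 Mbps = 12,000,000 bits/s
time = 54,889,682,042.88 / 12,000,000 = 4,574.140 s
4,574.140 s / 60 = 76.24 minutes

76.24 minutes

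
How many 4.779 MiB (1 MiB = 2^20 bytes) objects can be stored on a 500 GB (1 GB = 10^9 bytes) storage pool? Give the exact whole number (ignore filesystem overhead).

Capacity: 500 GB = 500,000,000,000 bytes
Per item: 4.779 MiB = 5,011,144.704 bytes
⌊500,000,000,000 / 5,011,144.704⌋ = 99,777

99,777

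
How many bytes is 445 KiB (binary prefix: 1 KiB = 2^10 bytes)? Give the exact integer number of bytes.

445 × 1,024 = 455,680 bytes  (1 KiB = 2^10 bytes)

455,680 bytes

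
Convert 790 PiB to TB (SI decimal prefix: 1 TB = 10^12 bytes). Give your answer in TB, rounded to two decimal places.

790 PiB = 790 × 2^50 bytes = 889,460,926,405,672,960 bytes
1 TB = 10^12 bytes = 1,000,000,000,000 bytes
889,460,926,405,672,960 / 1,000,000,000,000 = 889,460.93 TB

889,460.93 TB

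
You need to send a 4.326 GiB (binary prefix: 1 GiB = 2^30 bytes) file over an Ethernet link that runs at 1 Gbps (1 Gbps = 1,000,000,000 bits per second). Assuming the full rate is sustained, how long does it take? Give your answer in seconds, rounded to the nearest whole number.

37 seconds

4.326 GiB = 4,645,007,130.624 bytes = 37,160,057,044.992 bits
1 Gbps = 1,000,000,000 bits/s
time = 37,160,057,044.992 / 1,000,000,000 = 37 s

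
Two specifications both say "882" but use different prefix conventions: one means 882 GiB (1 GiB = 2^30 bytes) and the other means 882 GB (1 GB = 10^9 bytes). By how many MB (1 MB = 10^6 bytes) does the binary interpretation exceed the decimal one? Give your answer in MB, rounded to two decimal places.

882 GiB = 882 × 1,073,741,824 = 947,040,288,768 bytes
882 GB = 882 × 1,000,000,000 = 882,000,000,000 bytes
difference = 65,040,288,768 bytes
65,040,288,768 / 1,000,000 = 65,040.29 MB

65,040.29 MB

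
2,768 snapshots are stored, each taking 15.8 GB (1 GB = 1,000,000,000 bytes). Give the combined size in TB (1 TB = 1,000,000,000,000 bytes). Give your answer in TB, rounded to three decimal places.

43.734 TB

Total = 2,768 × 15.8 GB = 43734.4 GB
= 43734.4 × 1,000,000,000 bytes = 43,734,400,000,000 bytes
1 TB = 1,000,000,000,000 bytes
43,734,400,000,000 / 1,000,000,000,000 = 43.734 TB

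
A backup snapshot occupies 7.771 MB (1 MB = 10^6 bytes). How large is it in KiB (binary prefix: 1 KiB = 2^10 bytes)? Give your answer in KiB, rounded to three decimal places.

7.771 MB = 7.771 × 10^6 bytes = 7,771,000 bytes
1 KiB = 1,024 bytes
7,771,000 / 1,024 = 7,588.867 KiB

7,588.867 KiB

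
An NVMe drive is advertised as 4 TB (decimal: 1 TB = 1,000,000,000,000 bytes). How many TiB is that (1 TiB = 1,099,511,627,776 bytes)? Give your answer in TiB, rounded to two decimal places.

4 TB × 1,000,000,000,000 bytes/TB = 4,000,000,000,000 bytes
1 TiB = 2^40 bytes = 1,099,511,627,776 bytes
4,000,000,000,000 / 1,099,511,627,776 = 3.64 TiB

3.64 TiB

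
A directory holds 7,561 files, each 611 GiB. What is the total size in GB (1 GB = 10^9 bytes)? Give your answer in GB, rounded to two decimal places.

4,960,441.34 GB

Total = 7,561 × 611 GiB = 4,619,771 GiB
= 4,619,771 × 1,073,741,824 bytes = 4,960,441,340,002,304 bytes
1 GB = 1,000,000,000 bytes
4,960,441,340,002,304 / 1,000,000,000 = 4,960,441.34 GB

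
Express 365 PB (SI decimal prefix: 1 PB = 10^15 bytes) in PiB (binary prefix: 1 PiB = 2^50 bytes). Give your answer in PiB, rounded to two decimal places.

365 PB = 365 × 10^15 bytes = 365,000,000,000,000,000 bytes
1 PiB = 2^50 bytes = 1,125,899,906,842,624 bytes
365,000,000,000,000,000 / 1,125,899,906,842,624 = 324.19 PiB

324.19 PiB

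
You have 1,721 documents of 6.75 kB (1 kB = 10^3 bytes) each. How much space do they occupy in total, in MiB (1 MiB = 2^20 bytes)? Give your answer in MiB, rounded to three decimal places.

11.079 MiB

Total = 1,721 × 6.75 kB = 11616.75 kB
= 11616.75 × 1,000 bytes = 11,616,750 bytes
1 MiB = 1,048,576 bytes
11,616,750 / 1,048,576 = 11.079 MiB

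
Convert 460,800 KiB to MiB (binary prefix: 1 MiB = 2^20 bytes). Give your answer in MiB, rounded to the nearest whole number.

460,800 KiB = 460,800 × 2^10 bytes = 471,859,200 bytes
1 MiB = 1,048,576 bytes
471,859,200 / 1,048,576 = 450 MiB

450 MiB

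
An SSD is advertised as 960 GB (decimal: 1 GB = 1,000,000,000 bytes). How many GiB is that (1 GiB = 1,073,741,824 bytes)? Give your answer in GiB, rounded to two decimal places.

894.07 GiB

960 GB = 960 × 10^9 bytes = 960,000,000,000 bytes
1 GiB = 1,073,741,824 bytes
960,000,000,000 / 1,073,741,824 = 894.07 GiB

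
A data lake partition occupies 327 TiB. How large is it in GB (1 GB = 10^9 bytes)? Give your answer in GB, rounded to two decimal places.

359,540.30 GB

327 TiB × 1,099,511,627,776 bytes/TiB = 359,540,302,282,752 bytes
1 GB = 1,000,000,000 bytes
359,540,302,282,752 / 1,000,000,000 = 359,540.30 GB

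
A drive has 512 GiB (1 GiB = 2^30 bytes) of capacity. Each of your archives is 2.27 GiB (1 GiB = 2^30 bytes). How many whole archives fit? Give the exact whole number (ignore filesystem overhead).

225

Capacity: 512 GiB = 549,755,813,888 bytes
Per item: 2.27 GiB = 2,437,393,940.48 bytes
⌊549,755,813,888 / 2,437,393,940.48⌋ = 225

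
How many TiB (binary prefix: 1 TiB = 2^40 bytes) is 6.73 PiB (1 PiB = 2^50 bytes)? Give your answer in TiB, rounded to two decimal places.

6.73 PiB × 1,125,899,906,842,624 bytes/PiB = 7,577,306,373,050,859.52 bytes
1 TiB = 1,099,511,627,776 bytes
7,577,306,373,050,859.52 / 1,099,511,627,776 = 6,891.52 TiB

6,891.52 TiB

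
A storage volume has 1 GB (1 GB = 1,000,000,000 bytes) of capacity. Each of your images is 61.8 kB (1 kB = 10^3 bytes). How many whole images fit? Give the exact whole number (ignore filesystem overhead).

16,181

Capacity: 1 GB = 1,000,000,000 bytes
Per item: 61.8 kB = 61,800 bytes
⌊1,000,000,000 / 61,800⌋ = 16,181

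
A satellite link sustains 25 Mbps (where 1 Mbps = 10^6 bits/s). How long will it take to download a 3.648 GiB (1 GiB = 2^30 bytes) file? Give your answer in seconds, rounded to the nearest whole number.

3.648 GiB = 3,917,010,173.952 bytes = 31,336,081,391.616 bits
25 Mbps = 25,000,000 bits/s
time = 31,336,081,391.616 / 25,000,000 = 1,253 s

1,253 seconds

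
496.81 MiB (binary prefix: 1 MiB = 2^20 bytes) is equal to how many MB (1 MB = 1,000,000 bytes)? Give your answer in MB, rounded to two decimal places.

496.81 MiB × 1,048,576 bytes/MiB = 520,943,042.56 bytes
1 MB = 10^6 bytes = 1,000,000 bytes
520,943,042.56 / 1,000,000 = 520.94 MB

520.94 MB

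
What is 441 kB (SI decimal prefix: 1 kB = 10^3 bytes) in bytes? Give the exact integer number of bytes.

441 × 1,000 = 441,000 bytes

441,000 bytes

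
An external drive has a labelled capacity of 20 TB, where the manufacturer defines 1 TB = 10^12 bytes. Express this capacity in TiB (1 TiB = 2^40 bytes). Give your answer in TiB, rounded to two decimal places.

18.19 TiB

20 TB × 1,000,000,000,000 bytes/TB = 20,000,000,000,000 bytes
1 TiB = 1,099,511,627,776 bytes
20,000,000,000,000 / 1,099,511,627,776 = 18.19 TiB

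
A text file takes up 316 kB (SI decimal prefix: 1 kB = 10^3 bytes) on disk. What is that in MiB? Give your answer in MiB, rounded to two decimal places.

0.30 MiB

316 kB × 1,000 bytes/kB = 316,000 bytes
1 MiB = 1,048,576 bytes
316,000 / 1,048,576 = 0.30 MiB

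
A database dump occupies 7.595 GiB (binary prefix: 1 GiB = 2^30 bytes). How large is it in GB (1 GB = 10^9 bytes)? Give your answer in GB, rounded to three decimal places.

8.155 GB

7.595 GiB = 7.595 × 2^30 bytes = 8,155,069,153.28 bytes
1 GB = 1,000,000,000 bytes
8,155,069,153.28 / 1,000,000,000 = 8.155 GB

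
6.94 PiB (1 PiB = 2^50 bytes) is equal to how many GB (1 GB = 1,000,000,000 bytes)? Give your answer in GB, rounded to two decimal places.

6.94 PiB = 6.94 × 2^50 bytes = 7,813,745,353,487,810.56 bytes
1 GB = 10^9 bytes = 1,000,000,000 bytes
7,813,745,353,487,810.56 / 1,000,000,000 = 7,813,745.35 GB

7,813,745.35 GB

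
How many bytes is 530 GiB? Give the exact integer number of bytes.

569,083,166,720 bytes

530 × 1,073,741,824 = 569,083,166,720 bytes  (1 GiB = 2^30 bytes)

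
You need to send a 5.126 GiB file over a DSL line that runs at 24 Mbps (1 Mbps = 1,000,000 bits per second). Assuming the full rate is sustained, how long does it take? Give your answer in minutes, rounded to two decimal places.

5.126 GiB = 5,504,000,589.824 bytes = 44,032,004,718.592 bits
24 Mbps = 24,000,000 bits/s
time = 44,032,004,718.592 / 24,000,000 = 1,834.667 s
1,834.667 s / 60 = 30.58 minutes

30.58 minutes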